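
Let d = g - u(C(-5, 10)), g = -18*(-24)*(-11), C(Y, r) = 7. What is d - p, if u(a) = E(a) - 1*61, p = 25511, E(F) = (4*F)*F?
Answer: -30398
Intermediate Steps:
E(F) = 4*F²
g = -4752 (g = -(-432)*(-11) = -1*4752 = -4752)
u(a) = -61 + 4*a² (u(a) = 4*a² - 1*61 = 4*a² - 61 = -61 + 4*a²)
d = -4887 (d = -4752 - (-61 + 4*7²) = -4752 - (-61 + 4*49) = -4752 - (-61 + 196) = -4752 - 1*135 = -4752 - 135 = -4887)
d - p = -4887 - 1*25511 = -4887 - 25511 = -30398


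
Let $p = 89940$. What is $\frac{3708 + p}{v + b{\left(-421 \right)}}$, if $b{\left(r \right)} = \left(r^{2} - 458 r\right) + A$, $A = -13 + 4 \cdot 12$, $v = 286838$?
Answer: $\frac{23412}{164233} \approx 0.14255$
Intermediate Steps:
$A = 35$ ($A = -13 + 48 = 35$)
$b{\left(r \right)} = 35 + r^{2} - 458 r$ ($b{\left(r \right)} = \left(r^{2} - 458 r\right) + 35 = 35 + r^{2} - 458 r$)
$\frac{3708 + p}{v + b{\left(-421 \right)}} = \frac{3708 + 89940}{286838 + \left(35 + \left(-421\right)^{2} - -192818\right)} = \frac{93648}{286838 + \left(35 + 177241 + 192818\right)} = \frac{93648}{286838 + 370094} = \frac{93648}{656932} = 93648 \cdot \frac{1}{656932} = \frac{23412}{164233}$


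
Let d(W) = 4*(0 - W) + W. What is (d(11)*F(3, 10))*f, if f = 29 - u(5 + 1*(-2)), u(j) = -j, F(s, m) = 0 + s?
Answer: -3168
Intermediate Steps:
F(s, m) = s
f = 32 (f = 29 - (-1)*(5 + 1*(-2)) = 29 - (-1)*(5 - 2) = 29 - (-1)*3 = 29 - 1*(-3) = 29 + 3 = 32)
d(W) = -3*W (d(W) = 4*(-W) + W = -4*W + W = -3*W)
(d(11)*F(3, 10))*f = (-3*11*3)*32 = -33*3*32 = -99*32 = -3168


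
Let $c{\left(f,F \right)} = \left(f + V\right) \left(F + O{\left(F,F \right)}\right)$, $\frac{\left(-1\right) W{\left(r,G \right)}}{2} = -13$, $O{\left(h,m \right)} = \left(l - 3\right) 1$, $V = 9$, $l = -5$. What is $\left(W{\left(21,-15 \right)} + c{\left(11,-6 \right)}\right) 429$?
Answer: $-108966$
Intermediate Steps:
$O{\left(h,m \right)} = -8$ ($O{\left(h,m \right)} = \left(-5 - 3\right) 1 = \left(-8\right) 1 = -8$)
$W{\left(r,G \right)} = 26$ ($W{\left(r,G \right)} = \left(-2\right) \left(-13\right) = 26$)
$c{\left(f,F \right)} = \left(-8 + F\right) \left(9 + f\right)$ ($c{\left(f,F \right)} = \left(f + 9\right) \left(F - 8\right) = \left(9 + f\right) \left(-8 + F\right) = \left(-8 + F\right) \left(9 + f\right)$)
$\left(W{\left(21,-15 \right)} + c{\left(11,-6 \right)}\right) 429 = \left(26 - 280\right) 429 = \left(-254\right) 429 = -108966$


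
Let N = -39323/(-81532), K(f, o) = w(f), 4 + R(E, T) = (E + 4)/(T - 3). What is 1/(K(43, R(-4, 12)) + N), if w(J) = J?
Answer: 81532/3545199 ≈ 0.022998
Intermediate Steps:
R(E, T) = -4 + (4 + E)/(-3 + T) (R(E, T) = -4 + (E + 4)/(T - 3) = -4 + (4 + E)/(-3 + T))
K(f, o) = f
N = 39323/81532 (N = -39323*(-1/81532) = 39323/81532 ≈ 0.48230)
1/(K(43, R(-4, 12)) + N) = 1/(43 + 39323/81532) = 1/(3545199/81532) = 81532/3545199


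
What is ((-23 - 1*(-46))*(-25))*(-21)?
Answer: 12075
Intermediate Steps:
((-23 - 1*(-46))*(-25))*(-21) = ((-23 + 46)*(-25))*(-21) = (23*(-25))*(-21) = -575*(-21) = 12075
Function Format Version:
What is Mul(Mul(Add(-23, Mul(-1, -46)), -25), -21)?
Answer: 12075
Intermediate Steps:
Mul(Mul(Add(-23, Mul(-1, -46)), -25), -21) = Mul(Mul(Add(-23, 46), -25), -21) = Mul(Mul(23, -25), -21) = Mul(-575, -21) = 12075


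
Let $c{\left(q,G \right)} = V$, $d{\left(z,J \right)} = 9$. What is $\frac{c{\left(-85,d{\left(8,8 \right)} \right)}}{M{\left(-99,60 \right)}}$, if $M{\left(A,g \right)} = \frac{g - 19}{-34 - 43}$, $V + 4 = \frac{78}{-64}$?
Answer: $\frac{12859}{1312} \approx 9.8011$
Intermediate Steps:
$V = - \frac{167}{32}$ ($V = -4 + \frac{78}{-64} = -4 + 78 \left(- \frac{1}{64}\right) = -4 - \frac{39}{32} = - \frac{167}{32} \approx -5.2188$)
$c{\left(q,G \right)} = - \frac{167}{32}$
$M{\left(A,g \right)} = \frac{19}{77} - \frac{g}{77}$ ($M{\left(A,g \right)} = \frac{-19 + g}{-77} = \left(-19 + g\right) \left(- \frac{1}{77}\right) = \frac{19}{77} - \frac{g}{77}$)
$\frac{c{\left(-85,d{\left(8,8 \right)} \right)}}{M{\left(-99,60 \right)}} = - \frac{167}{32 \left(\frac{19}{77} - \frac{60}{77}\right)} = - \frac{167}{32 \left(- \frac{41}{77}\right)} = \left(- \frac{167}{32}\right) \left(- \frac{77}{41}\right) = \frac{12859}{1312}$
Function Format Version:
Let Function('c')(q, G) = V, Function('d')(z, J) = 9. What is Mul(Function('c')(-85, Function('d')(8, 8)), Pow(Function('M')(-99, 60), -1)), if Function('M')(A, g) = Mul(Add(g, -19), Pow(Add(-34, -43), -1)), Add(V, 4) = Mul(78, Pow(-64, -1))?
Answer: Rational(12859, 1312) ≈ 9.8011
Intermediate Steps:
V = Rational(-167, 32) (V = Add(-4, Mul(78, Pow(-64, -1))) = Add(-4, Mul(78, Rational(-1, 64))) = Add(-4, Rational(-39, 32)) = Rational(-167, 32) ≈ -5.2188)
Function('c')(q, G) = Rational(-167, 32)
Function('M')(A, g) = Add(Rational(19, 77), Mul(Rational(-1, 77), g)) (Function('M')(A, g) = Mul(Add(-19, g), Pow(-77, -1)) = Mul(Add(-19, g), Rational(-1, 77)) = Add(Rational(19, 77), Mul(Rational(-1, 77), g)))
Mul(Function('c')(-85, Function('d')(8, 8)), Pow(Function('M')(-99, 60), -1)) = Mul(Rational(-167, 32), Pow(Add(Rational(19, 77), Mul(Rational(-1, 77), 60)), -1)) = Mul(Rational(-167, 32), Pow(Add(Rational(19, 77), Rational(-60, 77)), -1)) = Mul(Rational(-167, 32), Pow(Rational(-41, 77), -1)) = Mul(Rational(-167, 32), Rational(-77, 41)) = Rational(12859, 1312)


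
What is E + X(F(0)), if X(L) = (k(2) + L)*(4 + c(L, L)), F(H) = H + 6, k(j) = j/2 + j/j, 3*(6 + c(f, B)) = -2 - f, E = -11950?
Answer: -35962/3 ≈ -11987.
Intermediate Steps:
c(f, B) = -20/3 - f/3 (c(f, B) = -6 + (-2 - f)/3 = -6 + (-⅔ - f/3) = -20/3 - f/3)
k(j) = 1 + j/2 (k(j) = j*(½) + 1 = j/2 + 1 = 1 + j/2)
F(H) = 6 + H
X(L) = (2 + L)*(-8/3 - L/3) (X(L) = ((1 + (½)*2) + L)*(4 + (-20/3 - L/3)) = ((1 + 1) + L)*(-8/3 - L/3) = (2 + L)*(-8/3 - L/3))
E + X(F(0)) = -11950 + (-16/3 + 10*(6 + 0)/3 - (6 + 0)*(20 + (6 + 0))/3) = -11950 + (-16/3 + (10/3)*6 - ⅓*6*(20 + 6)) = -11950 + (-16/3 + 20 - ⅓*6*26) = -11950 + (-16/3 + 20 - 52) = -11950 - 112/3 = -35962/3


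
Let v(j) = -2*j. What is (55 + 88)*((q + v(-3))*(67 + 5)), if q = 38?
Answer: 453024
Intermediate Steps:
(55 + 88)*((q + v(-3))*(67 + 5)) = (55 + 88)*((38 - 2*(-3))*(67 + 5)) = 143*((38 + 6)*72) = 143*(44*72) = 143*3168 = 453024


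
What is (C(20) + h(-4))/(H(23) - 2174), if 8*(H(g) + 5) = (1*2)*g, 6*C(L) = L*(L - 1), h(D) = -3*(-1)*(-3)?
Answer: -652/26079 ≈ -0.025001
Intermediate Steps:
h(D) = -9 (h(D) = 3*(-3) = -9)
C(L) = L*(-1 + L)/6 (C(L) = (L*(L - 1))/6 = (L*(-1 + L))/6 = L*(-1 + L)/6)
H(g) = -5 + g/4 (H(g) = -5 + ((1*2)*g)/8 = -5 + (2*g)/8 = -5 + g/4)
(C(20) + h(-4))/(H(23) - 2174) = ((1/6)*20*(-1 + 20) - 9)/((-5 + (1/4)*23) - 2174) = ((1/6)*20*19 - 9)/((-5 + 23/4) - 2174) = (190/3 - 9)/(3/4 - 2174) = 163/(3*(-8693/4)) = (163/3)*(-4/8693) = -652/26079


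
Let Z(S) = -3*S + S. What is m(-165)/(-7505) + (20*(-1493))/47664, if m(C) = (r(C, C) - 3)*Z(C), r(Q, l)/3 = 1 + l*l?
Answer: -64244998765/17885916 ≈ -3591.9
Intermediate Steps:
r(Q, l) = 3 + 3*l**2 (r(Q, l) = 3*(1 + l*l) = 3*(1 + l**2) = 3 + 3*l**2)
Z(S) = -2*S
m(C) = -6*C**3 (m(C) = ((3 + 3*C**2) - 3)*(-2*C) = (3*C**2)*(-2*C) = -6*C**3)
m(-165)/(-7505) + (20*(-1493))/47664 = -6*(-165)**3/(-7505) + (20*(-1493))/47664 = -6*(-4492125)*(-1/7505) - 29860*1/47664 = 26952750*(-1/7505) - 7465/11916 = -5390550/1501 - 7465/11916 = -64244998765/17885916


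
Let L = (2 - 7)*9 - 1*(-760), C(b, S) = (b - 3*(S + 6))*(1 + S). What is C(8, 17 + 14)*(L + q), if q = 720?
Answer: -4729760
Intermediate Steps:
C(b, S) = (1 + S)*(-18 + b - 3*S) (C(b, S) = (b - 3*(6 + S))*(1 + S) = (b + (-18 - 3*S))*(1 + S) = (-18 + b - 3*S)*(1 + S) = (1 + S)*(-18 + b - 3*S))
L = 715 (L = -5*9 + 760 = -45 + 760 = 715)
C(8, 17 + 14)*(L + q) = (-18 + 8 - 21*(17 + 14) - 3*(17 + 14)**2 + (17 + 14)*8)*(715 + 720) = (-18 + 8 - 21*31 - 3*31**2 + 31*8)*1435 = (-18 + 8 - 651 - 3*961 + 248)*1435 = (-18 + 8 - 651 - 2883 + 248)*1435 = -3296*1435 = -4729760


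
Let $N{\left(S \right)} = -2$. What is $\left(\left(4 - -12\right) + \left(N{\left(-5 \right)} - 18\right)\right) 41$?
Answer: $-164$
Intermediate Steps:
$\left(\left(4 - -12\right) + \left(N{\left(-5 \right)} - 18\right)\right) 41 = \left(\left(4 - -12\right) - 20\right) 41 = \left(\left(4 + 12\right) - 20\right) 41 = \left(16 - 20\right) 41 = \left(-4\right) 41 = -164$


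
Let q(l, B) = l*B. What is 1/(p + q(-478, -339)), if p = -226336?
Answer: -1/64294 ≈ -1.5554e-5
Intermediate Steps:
q(l, B) = B*l
1/(p + q(-478, -339)) = 1/(-226336 - 339*(-478)) = 1/(-226336 + 162042) = 1/(-64294) = -1/64294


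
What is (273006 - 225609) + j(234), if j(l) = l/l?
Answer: 47398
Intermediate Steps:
j(l) = 1
(273006 - 225609) + j(234) = (273006 - 225609) + 1 = 47397 + 1 = 47398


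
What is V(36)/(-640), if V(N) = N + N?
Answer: -9/80 ≈ -0.11250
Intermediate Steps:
V(N) = 2*N
V(36)/(-640) = (2*36)/(-640) = 72*(-1/640) = -9/80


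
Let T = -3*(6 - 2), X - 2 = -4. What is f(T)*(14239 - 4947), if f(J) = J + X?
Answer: -130088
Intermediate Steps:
X = -2 (X = 2 - 4 = -2)
T = -12 (T = -3*4 = -12)
f(J) = -2 + J (f(J) = J - 2 = -2 + J)
f(T)*(14239 - 4947) = (-2 - 12)*(14239 - 4947) = -14*9292 = -130088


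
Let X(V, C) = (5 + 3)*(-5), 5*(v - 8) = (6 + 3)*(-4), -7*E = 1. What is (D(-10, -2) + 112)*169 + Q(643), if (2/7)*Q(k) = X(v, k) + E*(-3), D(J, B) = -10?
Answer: 34199/2 ≈ 17100.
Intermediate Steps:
E = -⅐ (E = -⅐*1 = -⅐ ≈ -0.14286)
v = ⅘ (v = 8 + ((6 + 3)*(-4))/5 = 8 + (9*(-4))/5 = 8 + (⅕)*(-36) = 8 - 36/5 = ⅘ ≈ 0.80000)
X(V, C) = -40 (X(V, C) = 8*(-5) = -40)
Q(k) = -277/2 (Q(k) = 7*(-40 - ⅐*(-3))/2 = 7*(-40 + 3/7)/2 = (7/2)*(-277/7) = -277/2)
(D(-10, -2) + 112)*169 + Q(643) = (-10 + 112)*169 - 277/2 = 102*169 - 277/2 = 17238 - 277/2 = 34199/2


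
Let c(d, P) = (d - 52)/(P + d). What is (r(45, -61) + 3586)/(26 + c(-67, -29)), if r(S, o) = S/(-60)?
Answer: 344184/2615 ≈ 131.62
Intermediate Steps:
c(d, P) = (-52 + d)/(P + d)
r(S, o) = -S/60 (r(S, o) = S*(-1/60) = -S/60)
(r(45, -61) + 3586)/(26 + c(-67, -29)) = (-1/60*45 + 3586)/(26 + (-52 - 67)/(-29 - 67)) = (-¾ + 3586)/(26 - 119/(-96)) = 14341/(4*(26 - 1/96*(-119))) = 14341/(4*(26 + 119/96)) = 14341/(4*(2615/96)) = (14341/4)*(96/2615) = 344184/2615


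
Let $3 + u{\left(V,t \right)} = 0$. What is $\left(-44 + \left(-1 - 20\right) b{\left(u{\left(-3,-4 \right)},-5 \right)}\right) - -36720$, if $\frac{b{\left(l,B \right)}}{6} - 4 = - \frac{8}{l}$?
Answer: $35836$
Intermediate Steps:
$u{\left(V,t \right)} = -3$ ($u{\left(V,t \right)} = -3 + 0 = -3$)
$b{\left(l,B \right)} = 24 - \frac{48}{l}$ ($b{\left(l,B \right)} = 24 + 6 \left(- \frac{8}{l}\right) = 24 - \frac{48}{l}$)
$\left(-44 + \left(-1 - 20\right) b{\left(u{\left(-3,-4 \right)},-5 \right)}\right) - -36720 = \left(-44 + \left(-1 - 20\right) \left(24 - \frac{48}{-3}\right)\right) - -36720 = \left(-44 + \left(-1 - 20\right) \left(24 - -16\right)\right) + 36720 = \left(-44 - 21 \left(24 + 16\right)\right) + 36720 = \left(-44 - 840\right) + 36720 = -884 + 36720 = 35836$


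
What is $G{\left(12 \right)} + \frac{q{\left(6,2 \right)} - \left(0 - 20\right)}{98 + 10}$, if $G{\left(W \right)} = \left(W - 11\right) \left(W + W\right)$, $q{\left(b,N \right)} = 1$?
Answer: $\frac{871}{36} \approx 24.194$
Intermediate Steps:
$G{\left(W \right)} = 2 W \left(-11 + W\right)$ ($G{\left(W \right)} = \left(-11 + W\right) 2 W = 2 W \left(-11 + W\right)$)
$G{\left(12 \right)} + \frac{q{\left(6,2 \right)} - \left(0 - 20\right)}{98 + 10} = 2 \cdot 12 \left(-11 + 12\right) + \frac{1 - \left(0 - 20\right)}{98 + 10} = 2 \cdot 12 \cdot 1 + \frac{1 - \left(0 - 20\right)}{108} = 24 + \left(1 - -20\right) \frac{1}{108} = 24 + \left(1 + 20\right) \frac{1}{108} = 24 + 21 \cdot \frac{1}{108} = 24 + \frac{7}{36} = \frac{871}{36}$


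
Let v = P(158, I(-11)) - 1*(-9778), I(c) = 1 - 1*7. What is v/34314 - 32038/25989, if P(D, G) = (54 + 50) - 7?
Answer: -280903519/297262182 ≈ -0.94497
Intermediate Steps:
I(c) = -6 (I(c) = 1 - 7 = -6)
P(D, G) = 97 (P(D, G) = 104 - 7 = 97)
v = 9875 (v = 97 - 1*(-9778) = 97 + 9778 = 9875)
v/34314 - 32038/25989 = 9875/34314 - 32038/25989 = -280903519/297262182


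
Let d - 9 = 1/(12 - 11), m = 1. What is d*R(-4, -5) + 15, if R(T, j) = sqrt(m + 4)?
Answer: 15 + 10*sqrt(5) ≈ 37.361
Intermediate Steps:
d = 10 (d = 9 + 1/(12 - 11) = 9 + 1/1 = 9 + 1 = 10)
R(T, j) = sqrt(5) (R(T, j) = sqrt(1 + 4) = sqrt(5))
d*R(-4, -5) + 15 = 10*sqrt(5) + 15 = 15 + 10*sqrt(5)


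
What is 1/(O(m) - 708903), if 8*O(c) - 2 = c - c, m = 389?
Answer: -4/2835611 ≈ -1.4106e-6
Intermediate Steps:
O(c) = 1/4 (O(c) = 1/4 + (c - c)/8 = 1/4 + (1/8)*0 = 1/4 + 0 = 1/4)
1/(O(m) - 708903) = 1/(1/4 - 708903) = 1/(-2835611/4) = -4/2835611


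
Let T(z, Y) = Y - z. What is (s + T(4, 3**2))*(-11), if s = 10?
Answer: -165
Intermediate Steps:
(s + T(4, 3**2))*(-11) = (10 + (3**2 - 1*4))*(-11) = (10 + (9 - 4))*(-11) = (10 + 5)*(-11) = 15*(-11) = -165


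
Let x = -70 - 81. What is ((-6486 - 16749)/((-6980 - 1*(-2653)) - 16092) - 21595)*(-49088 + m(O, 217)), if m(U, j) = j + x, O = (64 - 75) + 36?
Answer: 21615028781540/20419 ≈ 1.0586e+9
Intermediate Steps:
x = -151
O = 25 (O = -11 + 36 = 25)
m(U, j) = -151 + j (m(U, j) = j - 151 = -151 + j)
((-6486 - 16749)/((-6980 - 1*(-2653)) - 16092) - 21595)*(-49088 + m(O, 217)) = ((-6486 - 16749)/((-6980 - 1*(-2653)) - 16092) - 21595)*(-49088 + (-151 + 217)) = (-23235/((-6980 + 2653) - 16092) - 21595)*(-49088 + 66) = (-23235/(-4327 - 16092) - 21595)*(-49022) = (-23235/(-20419) - 21595)*(-49022) = (-23235*(-1/20419) - 21595)*(-49022) = (23235/20419 - 21595)*(-49022) = -440925070/20419*(-49022) = 21615028781540/20419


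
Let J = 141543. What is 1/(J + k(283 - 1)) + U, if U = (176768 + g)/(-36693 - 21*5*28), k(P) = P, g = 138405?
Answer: -4966596788/624550025 ≈ -7.9523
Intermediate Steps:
U = -315173/39633 (U = (176768 + 138405)/(-36693 - 21*5*28) = 315173/(-36693 - 105*28) = 315173/(-36693 - 2940) = 315173/(-39633) = 315173*(-1/39633) = -315173/39633 ≈ -7.9523)
1/(J + k(283 - 1)) + U = 1/(141543 + (283 - 1)) - 315173/39633 = 1/(141543 + 282) - 315173/39633 = 1/141825 - 315173/39633 = -4966596788/624550025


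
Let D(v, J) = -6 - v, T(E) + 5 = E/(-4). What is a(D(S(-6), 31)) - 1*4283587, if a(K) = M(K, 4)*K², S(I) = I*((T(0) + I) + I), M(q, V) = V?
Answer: -4236931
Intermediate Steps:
T(E) = -5 - E/4 (T(E) = -5 + E/(-4) = -5 + E*(-¼) = -5 - E/4)
S(I) = I*(-5 + 2*I) (S(I) = I*(((-5 - ¼*0) + I) + I) = I*(((-5 + 0) + I) + I) = I*((-5 + I) + I) = I*(-5 + 2*I))
a(K) = 4*K²
a(D(S(-6), 31)) - 1*4283587 = 4*(-6 - (-6)*(-5 + 2*(-6)))² - 1*4283587 = 4*(-6 - (-6)*(-5 - 12))² - 4283587 = 4*(-6 - (-6)*(-17))² - 4283587 = 4*(-6 - 1*102)² - 4283587 = 4*(-6 - 102)² - 4283587 = 4*(-108)² - 4283587 = 4*11664 - 4283587 = 46656 - 4283587 = -4236931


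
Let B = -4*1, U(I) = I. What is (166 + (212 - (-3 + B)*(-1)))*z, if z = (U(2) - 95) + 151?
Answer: 21518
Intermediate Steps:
z = 58 (z = (2 - 95) + 151 = -93 + 151 = 58)
B = -4
(166 + (212 - (-3 + B)*(-1)))*z = (166 + (212 - (-3 - 4)*(-1)))*58 = (166 + (212 - (-7)*(-1)))*58 = (166 + (212 - 1*7))*58 = (166 + (212 - 7))*58 = (166 + 205)*58 = 371*58 = 21518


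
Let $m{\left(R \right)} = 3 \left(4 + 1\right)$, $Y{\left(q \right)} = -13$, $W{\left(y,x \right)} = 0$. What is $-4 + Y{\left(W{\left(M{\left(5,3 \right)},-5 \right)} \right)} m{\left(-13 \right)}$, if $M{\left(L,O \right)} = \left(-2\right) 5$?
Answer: $-199$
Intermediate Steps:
$M{\left(L,O \right)} = -10$
$m{\left(R \right)} = 15$ ($m{\left(R \right)} = 3 \cdot 5 = 15$)
$-4 + Y{\left(W{\left(M{\left(5,3 \right)},-5 \right)} \right)} m{\left(-13 \right)} = -4 - 195 = -199$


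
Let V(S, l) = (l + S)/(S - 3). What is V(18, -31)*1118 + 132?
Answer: -12554/15 ≈ -836.93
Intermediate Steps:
V(S, l) = (S + l)/(-3 + S)
V(18, -31)*1118 + 132 = ((18 - 31)/(-3 + 18))*1118 + 132 = (-13/15)*1118 + 132 = ((1/15)*(-13))*1118 + 132 = -13/15*1118 + 132 = -14534/15 + 132 = -12554/15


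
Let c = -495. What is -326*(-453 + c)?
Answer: 309048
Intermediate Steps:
-326*(-453 + c) = -326*(-453 - 495) = -326*(-948) = 309048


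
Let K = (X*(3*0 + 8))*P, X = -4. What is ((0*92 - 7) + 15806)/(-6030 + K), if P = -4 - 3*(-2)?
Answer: -15799/6094 ≈ -2.5925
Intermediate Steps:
P = 2 (P = -4 + 6 = 2)
K = -64 (K = -4*(3*0 + 8)*2 = -4*(0 + 8)*2 = -4*8*2 = -32*2 = -64)
((0*92 - 7) + 15806)/(-6030 + K) = ((0*92 - 7) + 15806)/(-6030 - 64) = ((0 - 7) + 15806)/(-6094) = (-7 + 15806)*(-1/6094) = 15799*(-1/6094) = -15799/6094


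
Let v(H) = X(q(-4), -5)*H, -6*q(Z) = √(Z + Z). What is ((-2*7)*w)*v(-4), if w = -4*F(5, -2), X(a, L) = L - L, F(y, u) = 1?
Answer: 0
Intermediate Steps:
q(Z) = -√2*√Z/6 (q(Z) = -√(Z + Z)/6 = -√2*√Z/6)
X(a, L) = 0
w = -4 (w = -4*1 = -4)
v(H) = 0 (v(H) = 0*H = 0)
((-2*7)*w)*v(-4) = (-2*7*(-4))*0 = -14*(-4)*0 = 56*0 = 0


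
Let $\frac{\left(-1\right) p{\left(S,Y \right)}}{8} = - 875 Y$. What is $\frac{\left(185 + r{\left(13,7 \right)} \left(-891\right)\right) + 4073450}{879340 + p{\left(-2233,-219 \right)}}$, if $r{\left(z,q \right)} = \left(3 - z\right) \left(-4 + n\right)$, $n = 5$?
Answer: $- \frac{816509}{130732} \approx -6.2457$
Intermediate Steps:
$p{\left(S,Y \right)} = 7000 Y$ ($p{\left(S,Y \right)} = - 8 \left(- 875 Y\right) = 7000 Y$)
$r{\left(z,q \right)} = 3 - z$ ($r{\left(z,q \right)} = \left(3 - z\right) \left(-4 + 5\right) = \left(3 - z\right) 1 = 3 - z$)
$\frac{\left(185 + r{\left(13,7 \right)} \left(-891\right)\right) + 4073450}{879340 + p{\left(-2233,-219 \right)}} = \frac{\left(185 + \left(3 - 13\right) \left(-891\right)\right) + 4073450}{879340 + 7000 \left(-219\right)} = \frac{\left(185 + \left(3 - 13\right) \left(-891\right)\right) + 4073450}{879340 - 1533000} = \frac{\left(185 - -8910\right) + 4073450}{-653660} = \left(\left(185 + 8910\right) + 4073450\right) \left(- \frac{1}{653660}\right) = \left(9095 + 4073450\right) \left(- \frac{1}{653660}\right) = 4082545 \left(- \frac{1}{653660}\right) = - \frac{816509}{130732}$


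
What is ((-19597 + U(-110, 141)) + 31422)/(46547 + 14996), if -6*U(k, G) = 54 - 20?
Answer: 35458/184629 ≈ 0.19205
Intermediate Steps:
U(k, G) = -17/3 (U(k, G) = -(54 - 20)/6 = -1/6*34 = -17/3)
((-19597 + U(-110, 141)) + 31422)/(46547 + 14996) = ((-19597 - 17/3) + 31422)/(46547 + 14996) = (-58808/3 + 31422)/61543 = (35458/3)*(1/61543) = 35458/184629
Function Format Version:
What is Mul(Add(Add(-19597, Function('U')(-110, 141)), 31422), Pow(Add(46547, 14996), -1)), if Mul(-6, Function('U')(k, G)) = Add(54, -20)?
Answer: Rational(35458, 184629) ≈ 0.19205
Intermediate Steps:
Function('U')(k, G) = Rational(-17, 3) (Function('U')(k, G) = Mul(Rational(-1, 6), Add(54, -20)) = Mul(Rational(-1, 6), 34) = Rational(-17, 3))
Mul(Add(Add(-19597, Function('U')(-110, 141)), 31422), Pow(Add(46547, 14996), -1)) = Mul(Add(Add(-19597, Rational(-17, 3)), 31422), Pow(Add(46547, 14996), -1)) = Mul(Add(Rational(-58808, 3), 31422), Pow(61543, -1)) = Mul(Rational(35458, 3), Rational(1, 61543)) = Rational(35458, 184629)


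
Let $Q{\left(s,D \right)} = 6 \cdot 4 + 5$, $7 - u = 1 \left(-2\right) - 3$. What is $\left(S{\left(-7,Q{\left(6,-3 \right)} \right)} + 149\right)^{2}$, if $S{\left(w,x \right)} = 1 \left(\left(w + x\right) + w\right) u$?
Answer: $108241$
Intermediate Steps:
$u = 12$ ($u = 7 - \left(1 \left(-2\right) - 3\right) = 7 - \left(-2 - 3\right) = 7 - -5 = 7 + 5 = 12$)
$Q{\left(s,D \right)} = 29$ ($Q{\left(s,D \right)} = 24 + 5 = 29$)
$S{\left(w,x \right)} = 12 x + 24 w$ ($S{\left(w,x \right)} = 1 \left(\left(w + x\right) + w\right) 12 = 1 \left(x + 2 w\right) 12 = \left(x + 2 w\right) 12 = 12 x + 24 w$)
$\left(S{\left(-7,Q{\left(6,-3 \right)} \right)} + 149\right)^{2} = \left(\left(12 \cdot 29 + 24 \left(-7\right)\right) + 149\right)^{2} = \left(\left(348 - 168\right) + 149\right)^{2} = \left(180 + 149\right)^{2} = 329^{2} = 108241$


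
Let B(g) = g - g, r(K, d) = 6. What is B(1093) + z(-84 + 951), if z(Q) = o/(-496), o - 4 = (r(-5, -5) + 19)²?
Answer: -629/496 ≈ -1.2681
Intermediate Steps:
o = 629 (o = 4 + (6 + 19)² = 4 + 25² = 4 + 625 = 629)
B(g) = 0
z(Q) = -629/496 (z(Q) = 629/(-496) = 629*(-1/496) = -629/496)
B(1093) + z(-84 + 951) = 0 - 629/496 = -629/496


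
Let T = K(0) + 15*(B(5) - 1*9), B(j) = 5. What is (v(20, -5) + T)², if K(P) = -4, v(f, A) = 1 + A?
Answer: 4624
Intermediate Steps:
T = -64 (T = -4 + 15*(5 - 1*9) = -4 + 15*(5 - 9) = -4 + 15*(-4) = -4 - 60 = -64)
(v(20, -5) + T)² = ((1 - 5) - 64)² = (-4 - 64)² = (-68)² = 4624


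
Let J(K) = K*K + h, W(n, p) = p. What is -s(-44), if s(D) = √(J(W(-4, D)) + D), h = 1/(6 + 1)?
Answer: -√92715/7 ≈ -43.499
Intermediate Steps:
h = ⅐ (h = 1/7 = ⅐ ≈ 0.14286)
J(K) = ⅐ + K² (J(K) = K*K + ⅐ = K² + ⅐ = ⅐ + K²)
s(D) = √(⅐ + D + D²) (s(D) = √((⅐ + D²) + D) = √(⅐ + D + D²))
-s(-44) = -√(7 + 49*(-44) + 49*(-44)²)/7 = -√(7 - 2156 + 49*1936)/7 = -√(7 - 2156 + 94864)/7 = -√92715/7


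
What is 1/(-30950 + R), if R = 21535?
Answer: -1/9415 ≈ -0.00010621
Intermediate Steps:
1/(-30950 + R) = 1/(-30950 + 21535) = 1/(-9415) = -1/9415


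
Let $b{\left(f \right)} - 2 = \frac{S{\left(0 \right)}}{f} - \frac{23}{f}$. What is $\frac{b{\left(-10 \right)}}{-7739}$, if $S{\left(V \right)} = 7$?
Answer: $- \frac{18}{38695} \approx -0.00046518$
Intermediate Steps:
$b{\left(f \right)} = 2 - \frac{16}{f}$ ($b{\left(f \right)} = 2 + \left(\frac{7}{f} - \frac{23}{f}\right) = 2 - \frac{16}{f}$)
$\frac{b{\left(-10 \right)}}{-7739} = \frac{2 - \frac{16}{-10}}{-7739} = \left(2 - - \frac{8}{5}\right) \left(- \frac{1}{7739}\right) = \left(2 + \frac{8}{5}\right) \left(- \frac{1}{7739}\right) = \frac{18}{5} \left(- \frac{1}{7739}\right) = - \frac{18}{38695}$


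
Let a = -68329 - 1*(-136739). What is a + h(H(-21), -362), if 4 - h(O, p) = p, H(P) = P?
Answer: 68776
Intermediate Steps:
h(O, p) = 4 - p
a = 68410 (a = -68329 + 136739 = 68410)
a + h(H(-21), -362) = 68410 + (4 - 1*(-362)) = 68410 + (4 + 362) = 68410 + 366 = 68776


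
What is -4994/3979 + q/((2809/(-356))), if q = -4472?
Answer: 6320667182/11177011 ≈ 565.51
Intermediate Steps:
-4994/3979 + q/((2809/(-356))) = -4994/3979 - 4472/(2809/(-356)) = -4994*1/3979 - 4472/(2809*(-1/356)) = -4994/3979 - 4472/(-2809/356) = -4994/3979 - 4472*(-356/2809) = -4994/3979 + 1592032/2809 = 6320667182/11177011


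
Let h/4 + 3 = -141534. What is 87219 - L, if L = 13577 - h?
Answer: -492506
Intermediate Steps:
h = -566148 (h = -12 + 4*(-141534) = -12 - 566136 = -566148)
L = 579725 (L = 13577 - 1*(-566148) = 13577 + 566148 = 579725)
87219 - L = 87219 - 1*579725 = 87219 - 579725 = -492506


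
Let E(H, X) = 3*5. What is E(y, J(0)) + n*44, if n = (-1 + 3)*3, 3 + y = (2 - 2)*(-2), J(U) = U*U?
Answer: 279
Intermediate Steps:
J(U) = U²
y = -3 (y = -3 + (2 - 2)*(-2) = -3 + 0*(-2) = -3 + 0 = -3)
n = 6 (n = 2*3 = 6)
E(H, X) = 15
E(y, J(0)) + n*44 = 15 + 6*44 = 15 + 264 = 279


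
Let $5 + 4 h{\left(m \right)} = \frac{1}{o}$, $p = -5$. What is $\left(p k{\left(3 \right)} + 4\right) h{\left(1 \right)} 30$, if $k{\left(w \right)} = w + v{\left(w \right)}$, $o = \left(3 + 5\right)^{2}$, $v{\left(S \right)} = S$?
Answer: $\frac{62205}{64} \approx 971.95$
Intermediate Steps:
$o = 64$ ($o = 8^{2} = 64$)
$h{\left(m \right)} = - \frac{319}{256}$ ($h{\left(m \right)} = - \frac{5}{4} + \frac{1}{4 \cdot 64} = - \frac{5}{4} + \frac{1}{4} \cdot \frac{1}{64} = - \frac{5}{4} + \frac{1}{256} = - \frac{319}{256}$)
$k{\left(w \right)} = 2 w$ ($k{\left(w \right)} = w + w = 2 w$)
$\left(p k{\left(3 \right)} + 4\right) h{\left(1 \right)} 30 = \left(- 5 \cdot 2 \cdot 3 + 4\right) \left(- \frac{319}{256}\right) 30 = \left(\left(-5\right) 6 + 4\right) \left(- \frac{319}{256}\right) 30 = \left(-30 + 4\right) \left(- \frac{319}{256}\right) 30 = \left(-26\right) \left(- \frac{319}{256}\right) 30 = \frac{4147}{128} \cdot 30 = \frac{62205}{64}$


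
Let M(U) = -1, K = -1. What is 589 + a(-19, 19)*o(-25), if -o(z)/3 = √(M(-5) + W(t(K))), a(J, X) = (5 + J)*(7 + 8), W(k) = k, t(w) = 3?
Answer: 589 + 630*√2 ≈ 1480.0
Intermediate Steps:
a(J, X) = 75 + 15*J (a(J, X) = (5 + J)*15 = 75 + 15*J)
o(z) = -3*√2 (o(z) = -3*√(-1 + 3) = -3*√2)
589 + a(-19, 19)*o(-25) = 589 + (75 + 15*(-19))*(-3*√2) = 589 + (75 - 285)*(-3*√2) = 589 - (-630)*√2 = 589 + 630*√2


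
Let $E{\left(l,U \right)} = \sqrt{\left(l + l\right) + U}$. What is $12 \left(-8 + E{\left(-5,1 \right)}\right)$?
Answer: $-96 + 36 i \approx -96.0 + 36.0 i$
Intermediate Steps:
$E{\left(l,U \right)} = \sqrt{U + 2 l}$ ($E{\left(l,U \right)} = \sqrt{2 l + U} = \sqrt{U + 2 l}$)
$12 \left(-8 + E{\left(-5,1 \right)}\right) = 12 \left(-8 + \sqrt{1 + 2 \left(-5\right)}\right) = 12 \left(-8 + \sqrt{1 - 10}\right) = 12 \left(-8 + \sqrt{-9}\right) = 12 \left(-8 + 3 i\right) = -96 + 36 i$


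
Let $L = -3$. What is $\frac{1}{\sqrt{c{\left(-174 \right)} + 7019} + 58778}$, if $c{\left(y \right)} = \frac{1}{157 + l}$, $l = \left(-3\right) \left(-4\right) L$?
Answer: $\frac{3556069}{209018199032} - \frac{55 \sqrt{8493}}{209018199032} \approx 1.6989 \cdot 10^{-5}$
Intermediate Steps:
$l = -36$ ($l = \left(-3\right) \left(-4\right) \left(-3\right) = 12 \left(-3\right) = -36$)
$c{\left(y \right)} = \frac{1}{121}$ ($c{\left(y \right)} = \frac{1}{157 - 36} = \frac{1}{121}$)
$\frac{1}{\sqrt{c{\left(-174 \right)} + 7019} + 58778} = \frac{1}{\sqrt{\frac{1}{121} + 7019} + 58778} = \frac{1}{\sqrt{\frac{849300}{121}} + 58778} = \frac{1}{\frac{10 \sqrt{8493}}{11} + 58778} = \frac{1}{58778 + \frac{10 \sqrt{8493}}{11}}$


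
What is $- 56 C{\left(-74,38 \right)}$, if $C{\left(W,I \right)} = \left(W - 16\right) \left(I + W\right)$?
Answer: $-181440$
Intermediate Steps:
$C{\left(W,I \right)} = \left(-16 + W\right) \left(I + W\right)$
$- 56 C{\left(-74,38 \right)} = - 56 \left(\left(-74\right)^{2} - 608 - -1184 + 38 \left(-74\right)\right) = - 56 \left(5476 - 608 + 1184 - 2812\right) = \left(-56\right) 3240 = -181440$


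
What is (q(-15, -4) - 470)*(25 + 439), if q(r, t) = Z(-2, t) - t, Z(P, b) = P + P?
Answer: -218080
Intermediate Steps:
Z(P, b) = 2*P
q(r, t) = -4 - t (q(r, t) = 2*(-2) - t = -4 - t)
(q(-15, -4) - 470)*(25 + 439) = ((-4 - 1*(-4)) - 470)*(25 + 439) = ((-4 + 4) - 470)*464 = (0 - 470)*464 = -470*464 = -218080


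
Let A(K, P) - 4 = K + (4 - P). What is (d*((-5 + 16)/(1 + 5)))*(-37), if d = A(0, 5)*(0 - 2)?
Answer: 407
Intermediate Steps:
A(K, P) = 8 + K - P (A(K, P) = 4 + (K + (4 - P)) = 4 + (4 + K - P) = 8 + K - P)
d = -6 (d = (8 + 0 - 1*5)*(0 - 2) = (8 + 0 - 5)*(-2) = 3*(-2) = -6)
(d*((-5 + 16)/(1 + 5)))*(-37) = -6*(-5 + 16)/(1 + 5)*(-37) = -66/6*(-37) = -6*11/6*(-37) = -11*(-37) = 407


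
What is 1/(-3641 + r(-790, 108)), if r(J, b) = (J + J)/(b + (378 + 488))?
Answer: -487/1773957 ≈ -0.00027453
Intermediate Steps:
r(J, b) = 2*J/(866 + b) (r(J, b) = (2*J)/(b + 866) = (2*J)/(866 + b) = 2*J/(866 + b))
1/(-3641 + r(-790, 108)) = 1/(-3641 + 2*(-790)/(866 + 108)) = 1/(-3641 + 2*(-790)/974) = 1/(-3641 + 2*(-790)*(1/974)) = 1/(-3641 - 790/487) = 1/(-1773957/487) = -487/1773957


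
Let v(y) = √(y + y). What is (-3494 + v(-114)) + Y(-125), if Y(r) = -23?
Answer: -3517 + 2*I*√57 ≈ -3517.0 + 15.1*I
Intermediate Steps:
v(y) = √2*√y (v(y) = √(2*y) = √2*√y)
(-3494 + v(-114)) + Y(-125) = (-3494 + √2*√(-114)) - 23 = (-3494 + √2*(I*√114)) - 23 = (-3494 + 2*I*√57) - 23 = -3517 + 2*I*√57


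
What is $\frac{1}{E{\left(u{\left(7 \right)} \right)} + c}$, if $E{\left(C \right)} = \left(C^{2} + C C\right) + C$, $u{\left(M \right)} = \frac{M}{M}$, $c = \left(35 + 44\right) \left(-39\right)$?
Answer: $- \frac{1}{3078} \approx -0.00032489$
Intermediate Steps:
$c = -3081$ ($c = 79 \left(-39\right) = -3081$)
$u{\left(M \right)} = 1$
$E{\left(C \right)} = C + 2 C^{2}$ ($E{\left(C \right)} = \left(C^{2} + C^{2}\right) + C = 2 C^{2} + C = C + 2 C^{2}$)
$\frac{1}{E{\left(u{\left(7 \right)} \right)} + c} = \frac{1}{1 \left(1 + 2 \cdot 1\right) - 3081} = \frac{1}{1 \left(1 + 2\right) - 3081} = \frac{1}{1 \cdot 3 - 3081} = \frac{1}{3 - 3081} = \frac{1}{-3078} = - \frac{1}{3078}$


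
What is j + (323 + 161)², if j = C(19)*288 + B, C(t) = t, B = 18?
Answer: 239746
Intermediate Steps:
j = 5490 (j = 19*288 + 18 = 5472 + 18 = 5490)
j + (323 + 161)² = 5490 + (323 + 161)² = 5490 + 484² = 5490 + 234256 = 239746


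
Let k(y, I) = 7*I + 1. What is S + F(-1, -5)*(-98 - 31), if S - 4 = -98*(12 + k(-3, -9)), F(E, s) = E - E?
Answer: 4904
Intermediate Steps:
k(y, I) = 1 + 7*I
F(E, s) = 0
S = 4904 (S = 4 - 98*(12 + (1 + 7*(-9))) = 4 - 98*(12 + (1 - 63)) = 4 - 98*(12 - 62) = 4 - 98*(-50) = 4 + 4900 = 4904)
S + F(-1, -5)*(-98 - 31) = 4904 + 0*(-98 - 31) = 4904 + 0*(-129) = 4904 + 0 = 4904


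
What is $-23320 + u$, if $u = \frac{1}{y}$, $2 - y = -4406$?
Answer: $- \frac{102794559}{4408} \approx -23320.0$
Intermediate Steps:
$y = 4408$ ($y = 2 - -4406 = 2 + 4406 = 4408$)
$u = \frac{1}{4408} \approx 0.00022686$
$-23320 + u = -23320 + \frac{1}{4408} = - \frac{102794559}{4408}$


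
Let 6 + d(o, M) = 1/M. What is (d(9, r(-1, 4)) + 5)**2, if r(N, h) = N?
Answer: 4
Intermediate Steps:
d(o, M) = -6 + 1/M
(d(9, r(-1, 4)) + 5)**2 = ((-6 + 1/(-1)) + 5)**2 = ((-6 - 1) + 5)**2 = (-7 + 5)**2 = (-2)**2 = 4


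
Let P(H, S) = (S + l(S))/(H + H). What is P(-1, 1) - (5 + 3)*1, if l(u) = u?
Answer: -9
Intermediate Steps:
P(H, S) = S/H (P(H, S) = (S + S)/(H + H) = (2*S)/((2*H)) = (2*S)*(1/(2*H)) = S/H)
P(-1, 1) - (5 + 3)*1 = 1/(-1) - (5 + 3)*1 = 1*(-1) - 1*8*1 = -1 - 8*1 = -1 - 8 = -9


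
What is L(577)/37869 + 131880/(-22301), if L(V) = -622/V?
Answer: -2881646337662/487286060313 ≈ -5.9137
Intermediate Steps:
L(577)/37869 + 131880/(-22301) = -622/577/37869 + 131880/(-22301) = -622*1/577*(1/37869) + 131880*(-1/22301) = -622/577*1/37869 - 131880/22301 = -622/21850413 - 131880/22301 = -2881646337662/487286060313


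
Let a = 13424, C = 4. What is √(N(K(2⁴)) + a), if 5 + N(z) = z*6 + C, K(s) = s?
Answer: √13519 ≈ 116.27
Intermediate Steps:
N(z) = -1 + 6*z (N(z) = -5 + (z*6 + 4) = -5 + (6*z + 4) = -5 + (4 + 6*z) = -1 + 6*z)
√(N(K(2⁴)) + a) = √((-1 + 6*2⁴) + 13424) = √((-1 + 6*16) + 13424) = √((-1 + 96) + 13424) = √(95 + 13424) = √13519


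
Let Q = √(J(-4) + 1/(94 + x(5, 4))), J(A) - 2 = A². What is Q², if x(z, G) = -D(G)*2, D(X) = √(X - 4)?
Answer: 1693/94 ≈ 18.011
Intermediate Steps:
D(X) = √(-4 + X)
x(z, G) = -2*√(-4 + G) (x(z, G) = -√(-4 + G)*2 = -2*√(-4 + G))
J(A) = 2 + A²
Q = √159142/94 (Q = √((2 + (-4)²) + 1/(94 - 2*√(-4 + 4))) = √((2 + 16) + 1/(94 - 2*√0)) = √(18 + 1/(94 - 2*0)) = √(18 + 1/(94 + 0)) = √(18 + 1/94) = √(1693/94) = √159142/94 ≈ 4.2439)
Q² = (√159142/94)² = 1693/94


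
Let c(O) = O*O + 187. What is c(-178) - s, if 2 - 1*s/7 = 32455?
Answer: 259042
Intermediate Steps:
s = -227171 (s = 14 - 7*32455 = 14 - 227185 = -227171)
c(O) = 187 + O² (c(O) = O² + 187 = 187 + O²)
c(-178) - s = (187 + (-178)²) - 1*(-227171) = (187 + 31684) + 227171 = 31871 + 227171 = 259042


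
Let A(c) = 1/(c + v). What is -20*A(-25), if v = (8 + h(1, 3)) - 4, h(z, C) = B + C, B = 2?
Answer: 5/4 ≈ 1.2500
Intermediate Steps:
h(z, C) = 2 + C
v = 9 (v = (8 + (2 + 3)) - 4 = (8 + 5) - 4 = 13 - 4 = 9)
A(c) = 1/(9 + c) (A(c) = 1/(c + 9) = 1/(9 + c))
-20*A(-25) = -20/(9 - 25) = -20/(-16) = -20*(-1/16) = 5/4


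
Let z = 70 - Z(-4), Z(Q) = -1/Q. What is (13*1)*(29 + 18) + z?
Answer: 2723/4 ≈ 680.75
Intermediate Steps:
z = 279/4 (z = 70 - (-1)/(-4) = 70 - (-1)*(-1)/4 = 70 - 1*¼ = 70 - ¼ = 279/4 ≈ 69.750)
(13*1)*(29 + 18) + z = (13*1)*(29 + 18) + 279/4 = 13*47 + 279/4 = 611 + 279/4 = 2723/4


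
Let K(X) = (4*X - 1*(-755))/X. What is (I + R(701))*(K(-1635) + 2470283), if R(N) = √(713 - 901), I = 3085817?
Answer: 2492672667611266/327 + 1615567396*I*√47/327 ≈ 7.6229e+12 + 3.3871e+7*I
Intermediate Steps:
K(X) = (755 + 4*X)/X (K(X) = (4*X + 755)/X = (755 + 4*X)/X)
R(N) = 2*I*√47 (R(N) = √(-188) = 2*I*√47)
(I + R(701))*(K(-1635) + 2470283) = (3085817 + 2*I*√47)*((4 + 755/(-1635)) + 2470283) = (3085817 + 2*I*√47)*((4 + 755*(-1/1635)) + 2470283) = (3085817 + 2*I*√47)*((4 - 151/327) + 2470283) = (3085817 + 2*I*√47)*(1157/327 + 2470283) = (3085817 + 2*I*√47)*(807783698/327) = 2492672667611266/327 + 1615567396*I*√47/327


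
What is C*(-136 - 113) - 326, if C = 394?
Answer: -98432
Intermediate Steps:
C*(-136 - 113) - 326 = 394*(-136 - 113) - 326 = 394*(-249) - 326 = -98106 - 326 = -98432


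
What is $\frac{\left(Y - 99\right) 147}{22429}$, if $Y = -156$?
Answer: $- \frac{37485}{22429} \approx -1.6713$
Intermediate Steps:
$\frac{\left(Y - 99\right) 147}{22429} = \frac{\left(-156 - 99\right) 147}{22429} = \left(-255\right) 147 \cdot \frac{1}{22429} = \left(-37485\right) \frac{1}{22429} = - \frac{37485}{22429}$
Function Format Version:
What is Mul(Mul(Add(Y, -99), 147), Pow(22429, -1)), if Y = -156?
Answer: Rational(-37485, 22429) ≈ -1.6713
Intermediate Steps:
Mul(Mul(Add(Y, -99), 147), Pow(22429, -1)) = Mul(Mul(Add(-156, -99), 147), Pow(22429, -1)) = Mul(Mul(-255, 147), Rational(1, 22429)) = Mul(-37485, Rational(1, 22429)) = Rational(-37485, 22429)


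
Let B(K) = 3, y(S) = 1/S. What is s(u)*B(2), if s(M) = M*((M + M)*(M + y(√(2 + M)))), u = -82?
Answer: -3308208 - 10086*I*√5/5 ≈ -3.3082e+6 - 4510.6*I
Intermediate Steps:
y(S) = 1/S
s(M) = 2*M²*(M + (2 + M)^(-½)) (s(M) = M*((M + M)*(M + 1/(√(2 + M)))) = M*((2*M)*(M + (2 + M)^(-½))) = M*(2*M*(M + (2 + M)^(-½))) = 2*M²*(M + (2 + M)^(-½)))
s(u)*B(2) = (2*(-82)³ + 2*(-82)²/√(2 - 82))*3 = (2*(-551368) + 2*6724/√(-80))*3 = (-1102736 + 2*6724*(-I*√5/20))*3 = (-1102736 - 3362*I*√5/5)*3 = -3308208 - 10086*I*√5/5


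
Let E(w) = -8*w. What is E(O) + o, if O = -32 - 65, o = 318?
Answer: 1094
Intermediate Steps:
O = -97
E(O) + o = -8*(-97) + 318 = 776 + 318 = 1094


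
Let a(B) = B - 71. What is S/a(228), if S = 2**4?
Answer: 16/157 ≈ 0.10191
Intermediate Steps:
a(B) = -71 + B
S = 16
S/a(228) = 16/(-71 + 228) = 16/157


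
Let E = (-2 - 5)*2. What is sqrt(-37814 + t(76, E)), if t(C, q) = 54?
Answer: 8*I*sqrt(590) ≈ 194.32*I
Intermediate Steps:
E = -14 (E = -7*2 = -14)
sqrt(-37814 + t(76, E)) = sqrt(-37814 + 54) = sqrt(-37760) = 8*I*sqrt(590)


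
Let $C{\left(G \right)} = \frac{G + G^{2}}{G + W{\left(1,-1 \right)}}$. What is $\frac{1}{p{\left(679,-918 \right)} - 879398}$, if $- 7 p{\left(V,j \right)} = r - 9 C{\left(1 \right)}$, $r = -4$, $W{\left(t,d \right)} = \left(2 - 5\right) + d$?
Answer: $- \frac{7}{6155788} \approx -1.1371 \cdot 10^{-6}$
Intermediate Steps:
$W{\left(t,d \right)} = -3 + d$
$C{\left(G \right)} = \frac{G + G^{2}}{-4 + G}$ ($C{\left(G \right)} = \frac{G + G^{2}}{G - 4} = \frac{G + G^{2}}{-4 + G}$)
$p{\left(V,j \right)} = - \frac{2}{7}$ ($p{\left(V,j \right)} = - \frac{-4 - 9 \cdot 1 \frac{1}{-4 + 1} \left(1 + 1\right)}{7} = - \frac{-4 - 9 \cdot 1 \frac{1}{-3} \cdot 2}{7} = - \frac{-4 - 9 \cdot 1 \left(- \frac{1}{3}\right) 2}{7} = - \frac{-4 - -6}{7} = - \frac{-4 + 6}{7} = \left(- \frac{1}{7}\right) 2 = - \frac{2}{7}$)
$\frac{1}{p{\left(679,-918 \right)} - 879398} = \frac{1}{- \frac{2}{7} - 879398} = \frac{1}{- \frac{6155788}{7}} = - \frac{7}{6155788}$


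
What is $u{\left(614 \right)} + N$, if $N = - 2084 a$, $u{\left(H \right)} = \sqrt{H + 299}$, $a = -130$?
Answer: $270920 + \sqrt{913} \approx 2.7095 \cdot 10^{5}$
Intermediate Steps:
$u{\left(H \right)} = \sqrt{299 + H}$
$N = 270920$ ($N = \left(-2084\right) \left(-130\right) = 270920$)
$u{\left(614 \right)} + N = \sqrt{299 + 614} + 270920 = \sqrt{913} + 270920 = 270920 + \sqrt{913}$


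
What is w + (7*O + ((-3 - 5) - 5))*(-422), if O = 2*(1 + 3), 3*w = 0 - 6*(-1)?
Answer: -18144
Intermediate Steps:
w = 2 (w = (0 - 6*(-1))/3 = (0 + 6)/3 = (⅓)*6 = 2)
O = 8 (O = 2*4 = 8)
w + (7*O + ((-3 - 5) - 5))*(-422) = 2 + (7*8 + ((-3 - 5) - 5))*(-422) = 2 + (56 + (-8 - 5))*(-422) = 2 + (56 - 13)*(-422) = 2 + 43*(-422) = 2 - 18146 = -18144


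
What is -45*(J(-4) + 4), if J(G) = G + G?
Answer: 180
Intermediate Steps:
J(G) = 2*G
-45*(J(-4) + 4) = -45*(2*(-4) + 4) = -45*(-8 + 4) = -45*(-4) = 180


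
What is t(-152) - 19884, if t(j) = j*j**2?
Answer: -3531692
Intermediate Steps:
t(j) = j**3
t(-152) - 19884 = (-152)**3 - 19884 = -3511808 - 19884 = -3531692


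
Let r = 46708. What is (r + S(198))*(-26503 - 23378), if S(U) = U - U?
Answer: -2329841748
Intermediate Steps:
S(U) = 0
(r + S(198))*(-26503 - 23378) = (46708 + 0)*(-26503 - 23378) = 46708*(-49881) = -2329841748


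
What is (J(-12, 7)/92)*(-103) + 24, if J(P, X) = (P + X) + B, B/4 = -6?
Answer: 5195/92 ≈ 56.467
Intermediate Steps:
B = -24 (B = 4*(-6) = -24)
J(P, X) = -24 + P + X (J(P, X) = (P + X) - 24 = -24 + P + X)
(J(-12, 7)/92)*(-103) + 24 = ((-24 - 12 + 7)/92)*(-103) + 24 = -29*1/92*(-103) + 24 = -29/92*(-103) + 24 = 2987/92 + 24 = 5195/92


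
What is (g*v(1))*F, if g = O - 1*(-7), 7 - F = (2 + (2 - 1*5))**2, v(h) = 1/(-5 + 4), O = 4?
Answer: -66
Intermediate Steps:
v(h) = -1 (v(h) = 1/(-1) = -1)
F = 6 (F = 7 - (2 + (2 - 1*5))**2 = 7 - (2 + (2 - 5))**2 = 7 - (2 - 3)**2 = 7 - 1*(-1)**2 = 7 - 1*1 = 7 - 1 = 6)
g = 11 (g = 4 - 1*(-7) = 4 + 7 = 11)
(g*v(1))*F = (11*(-1))*6 = -11*6 = -66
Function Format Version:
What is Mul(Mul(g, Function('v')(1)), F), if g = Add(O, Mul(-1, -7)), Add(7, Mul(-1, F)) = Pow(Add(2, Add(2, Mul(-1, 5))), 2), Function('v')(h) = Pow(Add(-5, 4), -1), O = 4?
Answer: -66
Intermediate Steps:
Function('v')(h) = -1 (Function('v')(h) = Pow(-1, -1) = -1)
F = 6 (F = Add(7, Mul(-1, Pow(Add(2, Add(2, Mul(-1, 5))), 2))) = Add(7, Mul(-1, Pow(Add(2, Add(2, -5)), 2))) = Add(7, Mul(-1, Pow(Add(2, -3), 2))) = Add(7, Mul(-1, Pow(-1, 2))) = Add(7, Mul(-1, 1)) = Add(7, -1) = 6)
g = 11 (g = Add(4, Mul(-1, -7)) = Add(4, 7) = 11)
Mul(Mul(g, Function('v')(1)), F) = Mul(Mul(11, -1), 6) = Mul(-11, 6) = -66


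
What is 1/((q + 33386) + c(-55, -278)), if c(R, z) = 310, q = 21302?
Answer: 1/54998 ≈ 1.8182e-5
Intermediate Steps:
1/((q + 33386) + c(-55, -278)) = 1/((21302 + 33386) + 310) = 1/(54688 + 310) = 1/54998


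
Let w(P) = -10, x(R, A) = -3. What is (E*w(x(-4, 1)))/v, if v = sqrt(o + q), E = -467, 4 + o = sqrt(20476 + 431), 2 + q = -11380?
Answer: -4670*I/sqrt(11386 - 3*sqrt(2323)) ≈ -44.046*I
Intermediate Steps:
q = -11382 (q = -2 - 11380 = -11382)
o = -4 + 3*sqrt(2323) (o = -4 + sqrt(20476 + 431) = -4 + sqrt(20907) = -4 + 3*sqrt(2323) ≈ 140.59)
v = sqrt(-11386 + 3*sqrt(2323)) (v = sqrt((-4 + 3*sqrt(2323)) - 11382) = sqrt(-11386 + 3*sqrt(2323)) ≈ 106.03*I)
(E*w(x(-4, 1)))/v = (-467*(-10))/(sqrt(-11386 + 3*sqrt(2323))) = 4670/sqrt(-11386 + 3*sqrt(2323))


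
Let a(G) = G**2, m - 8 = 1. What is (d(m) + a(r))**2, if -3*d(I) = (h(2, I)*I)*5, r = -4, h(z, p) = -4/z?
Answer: 2116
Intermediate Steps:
m = 9 (m = 8 + 1 = 9)
d(I) = 10*I/3 (d(I) = -(-4/2)*I*5/3 = -(-4*1/2)*I*5/3 = -(-2*I)*5/3 = -(-10)*I/3 = 10*I/3)
(d(m) + a(r))**2 = ((10/3)*9 + (-4)**2)**2 = (30 + 16)**2 = 46**2 = 2116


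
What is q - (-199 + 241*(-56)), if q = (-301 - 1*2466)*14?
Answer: -25043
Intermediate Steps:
q = -38738 (q = (-301 - 2466)*14 = -2767*14 = -38738)
q - (-199 + 241*(-56)) = -38738 - (-199 + 241*(-56)) = -38738 - (-199 - 13496) = -38738 - 1*(-13695) = -38738 + 13695 = -25043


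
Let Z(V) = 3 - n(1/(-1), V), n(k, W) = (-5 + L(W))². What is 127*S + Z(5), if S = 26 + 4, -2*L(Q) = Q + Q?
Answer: 3713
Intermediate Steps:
L(Q) = -Q (L(Q) = -(Q + Q)/2 = -Q)
S = 30
n(k, W) = (-5 - W)²
Z(V) = 3 - (5 + V)²
127*S + Z(5) = 127*30 + (3 - (5 + 5)²) = 3810 + (3 - 1*10²) = 3810 + (3 - 1*100) = 3810 + (3 - 100) = 3810 - 97 = 3713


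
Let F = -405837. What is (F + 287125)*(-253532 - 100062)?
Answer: 41975850928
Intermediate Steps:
(F + 287125)*(-253532 - 100062) = (-405837 + 287125)*(-253532 - 100062) = -118712*(-353594) = 41975850928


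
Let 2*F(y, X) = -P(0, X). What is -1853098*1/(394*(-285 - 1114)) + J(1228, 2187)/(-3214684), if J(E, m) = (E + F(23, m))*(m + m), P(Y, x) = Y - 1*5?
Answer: 1495209849695/885976554452 ≈ 1.6876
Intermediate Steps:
P(Y, x) = -5 + Y (P(Y, x) = Y - 5 = -5 + Y)
F(y, X) = 5/2 (F(y, X) = (-(-5 + 0))/2 = (-1*(-5))/2 = (½)*5 = 5/2)
J(E, m) = 2*m*(5/2 + E) (J(E, m) = (E + 5/2)*(m + m) = (5/2 + E)*(2*m) = 2*m*(5/2 + E))
-1853098*1/(394*(-285 - 1114)) + J(1228, 2187)/(-3214684) = -1853098*1/(394*(-285 - 1114)) + (2187*(5 + 2*1228))/(-3214684) = -1853098/((-1399*394)) + (2187*(5 + 2456))*(-1/3214684) = -1853098/(-551206) + (2187*2461)*(-1/3214684) = -1853098*(-1/551206) + 5382207*(-1/3214684) = 926549/275603 - 5382207/3214684 = 1495209849695/885976554452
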